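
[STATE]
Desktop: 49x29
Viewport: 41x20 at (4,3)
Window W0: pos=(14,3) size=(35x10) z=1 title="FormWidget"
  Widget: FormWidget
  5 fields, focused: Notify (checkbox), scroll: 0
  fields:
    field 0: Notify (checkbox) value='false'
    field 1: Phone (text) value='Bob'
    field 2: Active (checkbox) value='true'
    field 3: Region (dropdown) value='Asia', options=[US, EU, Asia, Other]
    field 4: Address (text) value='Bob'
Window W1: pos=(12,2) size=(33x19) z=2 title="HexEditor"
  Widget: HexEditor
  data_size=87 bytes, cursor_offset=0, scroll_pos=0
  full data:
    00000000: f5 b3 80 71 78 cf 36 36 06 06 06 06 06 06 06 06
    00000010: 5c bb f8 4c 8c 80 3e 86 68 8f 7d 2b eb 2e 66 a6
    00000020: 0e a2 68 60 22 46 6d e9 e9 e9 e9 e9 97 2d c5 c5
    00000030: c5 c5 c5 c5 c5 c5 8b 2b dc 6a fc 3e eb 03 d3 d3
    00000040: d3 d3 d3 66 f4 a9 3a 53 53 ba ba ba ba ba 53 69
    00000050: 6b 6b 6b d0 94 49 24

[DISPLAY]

        ┃ HexEditor                     ┃
        ┠───────────────────────────────┨
        ┃00000000  F5 b3 80 71 78 cf 36 ┃
        ┃00000010  5c bb f8 4c 8c 80 3e ┃
        ┃00000020  0e a2 68 60 22 46 6d ┃
        ┃00000030  c5 c5 c5 c5 c5 c5 8b ┃
        ┃00000040  d3 d3 d3 66 f4 a9 3a ┃
        ┃00000050  6b 6b 6b d0 94 49 24 ┃
        ┃                               ┃
        ┃                               ┃
        ┃                               ┃
        ┃                               ┃
        ┃                               ┃
        ┃                               ┃
        ┃                               ┃
        ┃                               ┃
        ┃                               ┃
        ┗━━━━━━━━━━━━━━━━━━━━━━━━━━━━━━━┛
                                         
                                         


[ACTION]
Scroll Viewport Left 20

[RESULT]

            ┃ HexEditor                  
            ┠────────────────────────────
            ┃00000000  F5 b3 80 71 78 cf 
            ┃00000010  5c bb f8 4c 8c 80 
            ┃00000020  0e a2 68 60 22 46 
            ┃00000030  c5 c5 c5 c5 c5 c5 
            ┃00000040  d3 d3 d3 66 f4 a9 
            ┃00000050  6b 6b 6b d0 94 49 
            ┃                            
            ┃                            
            ┃                            
            ┃                            
            ┃                            
            ┃                            
            ┃                            
            ┃                            
            ┃                            
            ┗━━━━━━━━━━━━━━━━━━━━━━━━━━━━
                                         
                                         


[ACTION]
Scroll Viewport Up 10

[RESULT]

                                         
                                         
            ┏━━━━━━━━━━━━━━━━━━━━━━━━━━━━
            ┃ HexEditor                  
            ┠────────────────────────────
            ┃00000000  F5 b3 80 71 78 cf 
            ┃00000010  5c bb f8 4c 8c 80 
            ┃00000020  0e a2 68 60 22 46 
            ┃00000030  c5 c5 c5 c5 c5 c5 
            ┃00000040  d3 d3 d3 66 f4 a9 
            ┃00000050  6b 6b 6b d0 94 49 
            ┃                            
            ┃                            
            ┃                            
            ┃                            
            ┃                            
            ┃                            
            ┃                            
            ┃                            
            ┃                            


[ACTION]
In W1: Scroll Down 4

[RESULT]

                                         
                                         
            ┏━━━━━━━━━━━━━━━━━━━━━━━━━━━━
            ┃ HexEditor                  
            ┠────────────────────────────
            ┃00000040  d3 d3 d3 66 f4 a9 
            ┃00000050  6b 6b 6b d0 94 49 
            ┃                            
            ┃                            
            ┃                            
            ┃                            
            ┃                            
            ┃                            
            ┃                            
            ┃                            
            ┃                            
            ┃                            
            ┃                            
            ┃                            
            ┃                            


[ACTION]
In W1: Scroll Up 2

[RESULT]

                                         
                                         
            ┏━━━━━━━━━━━━━━━━━━━━━━━━━━━━
            ┃ HexEditor                  
            ┠────────────────────────────
            ┃00000020  0e a2 68 60 22 46 
            ┃00000030  c5 c5 c5 c5 c5 c5 
            ┃00000040  d3 d3 d3 66 f4 a9 
            ┃00000050  6b 6b 6b d0 94 49 
            ┃                            
            ┃                            
            ┃                            
            ┃                            
            ┃                            
            ┃                            
            ┃                            
            ┃                            
            ┃                            
            ┃                            
            ┃                            


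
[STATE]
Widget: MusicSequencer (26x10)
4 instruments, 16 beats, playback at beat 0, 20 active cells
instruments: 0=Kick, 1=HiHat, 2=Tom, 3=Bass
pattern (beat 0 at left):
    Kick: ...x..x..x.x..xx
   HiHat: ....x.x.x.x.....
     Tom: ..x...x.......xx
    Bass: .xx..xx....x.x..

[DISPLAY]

      ▼123456789012345    
  Kick···█··█··█·█··██    
 HiHat····█·█·█·█·····    
   Tom··█···█·······██    
  Bass·██··██····█·█··    
                          
                          
                          
                          
                          


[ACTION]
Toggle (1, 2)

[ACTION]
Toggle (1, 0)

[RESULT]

      ▼123456789012345    
  Kick···█··█··█·█··██    
 HiHat█·█·█·█·█·█·····    
   Tom··█···█·······██    
  Bass·██··██····█·█··    
                          
                          
                          
                          
                          


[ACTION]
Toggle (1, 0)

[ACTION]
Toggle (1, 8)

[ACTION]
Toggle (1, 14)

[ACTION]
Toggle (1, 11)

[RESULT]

      ▼123456789012345    
  Kick···█··█··█·█··██    
 HiHat··█·█·█···██··█·    
   Tom··█···█·······██    
  Bass·██··██····█·█··    
                          
                          
                          
                          
                          


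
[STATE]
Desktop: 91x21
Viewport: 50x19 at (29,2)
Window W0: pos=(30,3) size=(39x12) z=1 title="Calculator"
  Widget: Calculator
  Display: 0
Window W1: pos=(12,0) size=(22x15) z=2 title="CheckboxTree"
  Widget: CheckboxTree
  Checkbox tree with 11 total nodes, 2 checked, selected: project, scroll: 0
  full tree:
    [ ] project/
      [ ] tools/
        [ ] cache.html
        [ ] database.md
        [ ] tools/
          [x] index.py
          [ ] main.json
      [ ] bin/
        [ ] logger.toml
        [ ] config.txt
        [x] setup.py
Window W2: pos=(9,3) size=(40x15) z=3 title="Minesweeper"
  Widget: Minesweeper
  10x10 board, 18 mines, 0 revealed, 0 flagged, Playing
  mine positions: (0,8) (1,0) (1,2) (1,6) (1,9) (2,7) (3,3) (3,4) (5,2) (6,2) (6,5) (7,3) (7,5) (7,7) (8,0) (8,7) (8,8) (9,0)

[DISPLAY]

────┨                                             
━━━━━━━━━━━━━━━━━━━┓━━━━━━━━━━━━━━━━━━━┓          
                   ┃                   ┃          
───────────────────┨───────────────────┨          
                   ┃                  0┃          
                   ┃                   ┃          
                   ┃                   ┃          
                   ┃                   ┃          
                   ┃                   ┃          
                   ┃                   ┃          
                   ┃                   ┃          
                   ┃                   ┃          
                   ┃━━━━━━━━━━━━━━━━━━━┛          
                   ┃                              
                   ┃                              
━━━━━━━━━━━━━━━━━━━┛                              
                                                  
                                                  
                                                  


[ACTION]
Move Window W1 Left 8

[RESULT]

                                                  
━━━━━━━━━━━━━━━━━━━┓━━━━━━━━━━━━━━━━━━━┓          
                   ┃                   ┃          
───────────────────┨───────────────────┨          
                   ┃                  0┃          
                   ┃                   ┃          
                   ┃                   ┃          
                   ┃                   ┃          
                   ┃                   ┃          
                   ┃                   ┃          
                   ┃                   ┃          
                   ┃                   ┃          
                   ┃━━━━━━━━━━━━━━━━━━━┛          
                   ┃                              
                   ┃                              
━━━━━━━━━━━━━━━━━━━┛                              
                                                  
                                                  
                                                  


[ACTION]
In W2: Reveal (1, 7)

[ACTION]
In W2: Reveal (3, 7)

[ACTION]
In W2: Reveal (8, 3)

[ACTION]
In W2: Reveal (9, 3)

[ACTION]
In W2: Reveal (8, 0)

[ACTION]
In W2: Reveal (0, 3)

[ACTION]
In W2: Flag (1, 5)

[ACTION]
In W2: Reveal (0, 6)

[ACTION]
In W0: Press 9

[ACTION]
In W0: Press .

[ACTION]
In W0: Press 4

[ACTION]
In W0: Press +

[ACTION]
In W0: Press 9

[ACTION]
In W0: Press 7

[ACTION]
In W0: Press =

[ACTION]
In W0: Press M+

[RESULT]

                                                  
━━━━━━━━━━━━━━━━━━━┓━━━━━━━━━━━━━━━━━━━┓          
                   ┃                   ┃          
───────────────────┨───────────────────┨          
                   ┃              106.4┃          
                   ┃                   ┃          
                   ┃                   ┃          
                   ┃                   ┃          
                   ┃                   ┃          
                   ┃                   ┃          
                   ┃                   ┃          
                   ┃                   ┃          
                   ┃━━━━━━━━━━━━━━━━━━━┛          
                   ┃                              
                   ┃                              
━━━━━━━━━━━━━━━━━━━┛                              
                                                  
                                                  
                                                  


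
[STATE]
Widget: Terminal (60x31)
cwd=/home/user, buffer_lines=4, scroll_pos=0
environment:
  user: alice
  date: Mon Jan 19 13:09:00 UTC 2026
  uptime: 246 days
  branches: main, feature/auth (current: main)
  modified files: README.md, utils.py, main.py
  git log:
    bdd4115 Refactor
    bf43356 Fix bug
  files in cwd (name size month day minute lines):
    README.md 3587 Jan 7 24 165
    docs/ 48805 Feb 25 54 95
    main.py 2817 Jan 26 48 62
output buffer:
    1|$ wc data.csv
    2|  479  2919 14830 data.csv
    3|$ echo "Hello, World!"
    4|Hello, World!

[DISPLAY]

$ wc data.csv                                               
  479  2919 14830 data.csv                                  
$ echo "Hello, World!"                                      
Hello, World!                                               
$ █                                                         
                                                            
                                                            
                                                            
                                                            
                                                            
                                                            
                                                            
                                                            
                                                            
                                                            
                                                            
                                                            
                                                            
                                                            
                                                            
                                                            
                                                            
                                                            
                                                            
                                                            
                                                            
                                                            
                                                            
                                                            
                                                            
                                                            


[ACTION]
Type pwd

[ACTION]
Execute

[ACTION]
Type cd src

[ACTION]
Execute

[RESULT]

$ wc data.csv                                               
  479  2919 14830 data.csv                                  
$ echo "Hello, World!"                                      
Hello, World!                                               
$ pwd                                                       
/home/user                                                  
$ cd src                                                    
                                                            
$ █                                                         
                                                            
                                                            
                                                            
                                                            
                                                            
                                                            
                                                            
                                                            
                                                            
                                                            
                                                            
                                                            
                                                            
                                                            
                                                            
                                                            
                                                            
                                                            
                                                            
                                                            
                                                            
                                                            


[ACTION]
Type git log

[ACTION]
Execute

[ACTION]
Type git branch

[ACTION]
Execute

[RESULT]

$ wc data.csv                                               
  479  2919 14830 data.csv                                  
$ echo "Hello, World!"                                      
Hello, World!                                               
$ pwd                                                       
/home/user                                                  
$ cd src                                                    
                                                            
$ git log                                                   
bdd4115 Refactor                                            
bf43356 Fix bug                                             
$ git branch                                                
* main                                                      
  feature/auth                                              
$ █                                                         
                                                            
                                                            
                                                            
                                                            
                                                            
                                                            
                                                            
                                                            
                                                            
                                                            
                                                            
                                                            
                                                            
                                                            
                                                            
                                                            


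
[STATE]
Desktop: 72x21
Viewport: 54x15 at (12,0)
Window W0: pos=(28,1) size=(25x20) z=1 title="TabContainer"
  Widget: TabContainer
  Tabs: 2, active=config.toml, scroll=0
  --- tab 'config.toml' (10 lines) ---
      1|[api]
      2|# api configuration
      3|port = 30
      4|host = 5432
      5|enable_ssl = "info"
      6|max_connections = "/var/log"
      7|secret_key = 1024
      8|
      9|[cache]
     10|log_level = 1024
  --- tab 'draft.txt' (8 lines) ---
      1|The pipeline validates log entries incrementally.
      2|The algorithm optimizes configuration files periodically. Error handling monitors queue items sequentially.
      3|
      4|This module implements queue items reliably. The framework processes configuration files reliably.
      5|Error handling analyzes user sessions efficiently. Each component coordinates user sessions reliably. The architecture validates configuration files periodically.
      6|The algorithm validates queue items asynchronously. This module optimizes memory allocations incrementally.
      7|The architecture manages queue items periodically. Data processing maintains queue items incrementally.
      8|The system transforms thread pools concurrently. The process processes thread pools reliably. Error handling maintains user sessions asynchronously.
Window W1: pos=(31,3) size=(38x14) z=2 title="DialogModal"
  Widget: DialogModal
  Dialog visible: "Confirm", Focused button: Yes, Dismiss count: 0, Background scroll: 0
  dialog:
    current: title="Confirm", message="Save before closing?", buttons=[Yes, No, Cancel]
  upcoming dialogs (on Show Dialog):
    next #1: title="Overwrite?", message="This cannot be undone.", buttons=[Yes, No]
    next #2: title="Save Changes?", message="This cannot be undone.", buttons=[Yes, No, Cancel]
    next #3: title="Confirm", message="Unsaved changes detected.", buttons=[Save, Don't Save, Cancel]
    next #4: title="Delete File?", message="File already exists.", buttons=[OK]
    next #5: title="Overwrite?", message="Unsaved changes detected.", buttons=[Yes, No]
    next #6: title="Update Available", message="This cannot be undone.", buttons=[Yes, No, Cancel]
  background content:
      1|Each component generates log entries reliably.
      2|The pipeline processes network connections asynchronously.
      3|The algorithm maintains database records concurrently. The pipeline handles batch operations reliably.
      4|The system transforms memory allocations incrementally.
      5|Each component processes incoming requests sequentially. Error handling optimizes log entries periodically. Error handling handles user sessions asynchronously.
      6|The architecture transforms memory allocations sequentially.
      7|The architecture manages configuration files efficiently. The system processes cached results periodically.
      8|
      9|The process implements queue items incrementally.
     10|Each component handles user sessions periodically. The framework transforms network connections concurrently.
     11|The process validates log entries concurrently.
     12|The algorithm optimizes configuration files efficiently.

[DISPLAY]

                                                      
                ┏━━━━━━━━━━━━━━━━━━━━━━━┓             
                ┃ TabContainer          ┃             
                ┠──┏━━━━━━━━━━━━━━━━━━━━━━━━━━━━━━━━━━
                ┃[c┃ DialogModal                      
                ┃──┠──────────────────────────────────
                ┃[a┃Each component generates log entri
                ┃# ┃The pipeline processes network con
                ┃po┃The al┌──────────────────────┐se r
                ┃ho┃The sy│       Confirm        │lloc
                ┃en┃Each c│ Save before closing? │ing 
                ┃ma┃The ar│ [Yes]  No   Cancel   │mory
                ┃se┃The ar└──────────────────────┘gura
                ┃  ┃                                  
                ┃[c┃The process implements queue items


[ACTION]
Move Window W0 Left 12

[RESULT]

                                                      
    ┏━━━━━━━━━━━━━━━━━━━━━━━┓                         
    ┃ TabContainer          ┃                         
    ┠──────────────┏━━━━━━━━━━━━━━━━━━━━━━━━━━━━━━━━━━
    ┃[config.toml]│┃ DialogModal                      
    ┃──────────────┠──────────────────────────────────
    ┃[api]         ┃Each component generates log entri
    ┃# api configur┃The pipeline processes network con
    ┃port = 30     ┃The al┌──────────────────────┐se r
    ┃host = 5432   ┃The sy│       Confirm        │lloc
    ┃enable_ssl = "┃Each c│ Save before closing? │ing 
    ┃max_connection┃The ar│ [Yes]  No   Cancel   │mory
    ┃secret_key = 1┃The ar└──────────────────────┘gura
    ┃              ┃                                  
    ┃[cache]       ┃The process implements queue items


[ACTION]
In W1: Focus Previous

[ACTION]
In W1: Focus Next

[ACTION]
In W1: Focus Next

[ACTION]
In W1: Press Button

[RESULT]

                                                      
    ┏━━━━━━━━━━━━━━━━━━━━━━━┓                         
    ┃ TabContainer          ┃                         
    ┠──────────────┏━━━━━━━━━━━━━━━━━━━━━━━━━━━━━━━━━━
    ┃[config.toml]│┃ DialogModal                      
    ┃──────────────┠──────────────────────────────────
    ┃[api]         ┃Each component generates log entri
    ┃# api configur┃The pipeline processes network con
    ┃port = 30     ┃The algorithm maintains database r
    ┃host = 5432   ┃The system transforms memory alloc
    ┃enable_ssl = "┃Each component processes incoming 
    ┃max_connection┃The architecture transforms memory
    ┃secret_key = 1┃The architecture manages configura
    ┃              ┃                                  
    ┃[cache]       ┃The process implements queue items


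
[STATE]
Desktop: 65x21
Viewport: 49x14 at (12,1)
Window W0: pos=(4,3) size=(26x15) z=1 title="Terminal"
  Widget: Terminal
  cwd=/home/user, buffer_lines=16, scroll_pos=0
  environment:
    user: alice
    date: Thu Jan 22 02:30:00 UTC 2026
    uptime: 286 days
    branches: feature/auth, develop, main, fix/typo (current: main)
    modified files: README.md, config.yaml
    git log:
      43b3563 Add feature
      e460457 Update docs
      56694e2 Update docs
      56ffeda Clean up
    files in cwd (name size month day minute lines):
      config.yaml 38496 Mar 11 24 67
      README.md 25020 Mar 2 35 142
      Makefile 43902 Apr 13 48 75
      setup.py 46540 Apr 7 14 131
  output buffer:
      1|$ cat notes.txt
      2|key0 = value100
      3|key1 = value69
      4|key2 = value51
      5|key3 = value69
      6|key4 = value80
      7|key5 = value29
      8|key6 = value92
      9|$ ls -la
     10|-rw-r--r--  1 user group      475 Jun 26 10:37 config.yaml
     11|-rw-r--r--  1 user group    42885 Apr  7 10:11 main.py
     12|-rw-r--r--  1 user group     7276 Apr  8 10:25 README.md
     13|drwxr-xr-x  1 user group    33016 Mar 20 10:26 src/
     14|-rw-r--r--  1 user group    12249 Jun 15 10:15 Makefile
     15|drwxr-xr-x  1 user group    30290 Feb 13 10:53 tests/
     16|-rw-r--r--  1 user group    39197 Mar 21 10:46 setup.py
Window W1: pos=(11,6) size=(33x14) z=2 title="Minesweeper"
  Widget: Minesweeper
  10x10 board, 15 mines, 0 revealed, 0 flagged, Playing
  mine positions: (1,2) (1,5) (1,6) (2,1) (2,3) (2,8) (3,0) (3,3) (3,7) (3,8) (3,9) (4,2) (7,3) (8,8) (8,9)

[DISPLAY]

                                                 
                                                 
━━━━━━━━━━━━━━━━━┓                               
al               ┃                               
─────────────────┨                               
━━━━━━━━━━━━━━━━━━━━━━━━━━━━━━━┓                 
 Minesweeper                   ┃                 
───────────────────────────────┨                 
■■■■■■■■■■                     ┃                 
■■■■■■■■■■                     ┃                 
■■■■■■■■■■                     ┃                 
■■■■■■■■■■                     ┃                 
■■■■■■■■■■                     ┃                 
■■■■■■■■■■                     ┃                 


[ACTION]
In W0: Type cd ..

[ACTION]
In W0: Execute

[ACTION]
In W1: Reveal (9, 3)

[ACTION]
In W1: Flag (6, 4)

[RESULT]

                                                 
                                                 
━━━━━━━━━━━━━━━━━┓                               
al               ┃                               
─────────────────┨                               
━━━━━━━━━━━━━━━━━━━━━━━━━━━━━━━┓                 
 Minesweeper                   ┃                 
───────────────────────────────┨                 
■■■■■■■■■■                     ┃                 
■■■■■■■■■■                     ┃                 
■■■■323■■■                     ┃                 
■■■■2 1■■■                     ┃                 
12■21 1232                     ┃                 
 111                           ┃                 


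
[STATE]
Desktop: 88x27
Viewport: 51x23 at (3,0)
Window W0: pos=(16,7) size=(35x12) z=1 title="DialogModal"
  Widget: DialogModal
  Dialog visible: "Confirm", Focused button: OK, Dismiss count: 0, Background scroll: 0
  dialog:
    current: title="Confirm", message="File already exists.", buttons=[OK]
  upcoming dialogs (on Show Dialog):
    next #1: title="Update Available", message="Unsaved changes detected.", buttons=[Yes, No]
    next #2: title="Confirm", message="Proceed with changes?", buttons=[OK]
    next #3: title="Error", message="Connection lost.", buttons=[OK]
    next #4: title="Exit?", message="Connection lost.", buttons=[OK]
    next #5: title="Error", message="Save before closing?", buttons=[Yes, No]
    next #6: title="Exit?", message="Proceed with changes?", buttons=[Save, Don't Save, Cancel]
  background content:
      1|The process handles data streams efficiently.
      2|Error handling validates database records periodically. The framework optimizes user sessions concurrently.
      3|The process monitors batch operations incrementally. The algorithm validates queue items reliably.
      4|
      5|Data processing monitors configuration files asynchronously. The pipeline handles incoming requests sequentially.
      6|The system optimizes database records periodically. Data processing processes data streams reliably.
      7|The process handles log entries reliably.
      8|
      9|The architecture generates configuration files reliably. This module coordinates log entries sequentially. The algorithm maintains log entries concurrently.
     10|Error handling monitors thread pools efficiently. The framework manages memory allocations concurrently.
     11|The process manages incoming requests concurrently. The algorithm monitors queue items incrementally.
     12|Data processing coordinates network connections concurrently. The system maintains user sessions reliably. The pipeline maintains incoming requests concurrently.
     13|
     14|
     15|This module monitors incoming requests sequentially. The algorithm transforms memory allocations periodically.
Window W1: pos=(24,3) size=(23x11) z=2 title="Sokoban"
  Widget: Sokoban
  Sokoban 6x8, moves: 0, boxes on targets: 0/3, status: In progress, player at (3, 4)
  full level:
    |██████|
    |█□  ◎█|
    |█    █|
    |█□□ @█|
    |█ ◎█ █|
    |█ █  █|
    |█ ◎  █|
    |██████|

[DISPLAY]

                                                   
                                                   
                                                   
                     ┏━━━━━━━━━━━━━━━━━━━━━┓       
                     ┃ Sokoban             ┃       
                     ┠─────────────────────┨       
                     ┃██████               ┃       
             ┏━━━━━━━┃█□  ◎█               ┃━━━┓   
             ┃ Dialog┃█    █               ┃   ┃   
             ┠───────┃█□□ @█               ┃───┨   
             ┃The pro┃█ ◎█ █               ┃ms ┃   
             ┃Erro┌──┃█ █  █               ┃ase┃   
             ┃The │  ┃█ ◎  █               ┃rat┃   
             ┃    │ F┗━━━━━━━━━━━━━━━━━━━━━┛   ┃   
             ┃Data│         [OK]         │figur┃   
             ┃The └──────────────────────┘e rec┃   
             ┃The process handles log entries r┃   
             ┃                                 ┃   
             ┗━━━━━━━━━━━━━━━━━━━━━━━━━━━━━━━━━┛   
                                                   
                                                   
                                                   
                                                   


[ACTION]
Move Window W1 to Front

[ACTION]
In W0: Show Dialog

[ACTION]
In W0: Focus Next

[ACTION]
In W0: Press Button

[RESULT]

                                                   
                                                   
                                                   
                     ┏━━━━━━━━━━━━━━━━━━━━━┓       
                     ┃ Sokoban             ┃       
                     ┠─────────────────────┨       
                     ┃██████               ┃       
             ┏━━━━━━━┃█□  ◎█               ┃━━━┓   
             ┃ Dialog┃█    █               ┃   ┃   
             ┠───────┃█□□ @█               ┃───┨   
             ┃The pro┃█ ◎█ █               ┃ms ┃   
             ┃Error h┃█ █  █               ┃ase┃   
             ┃The pro┃█ ◎  █               ┃rat┃   
             ┃       ┗━━━━━━━━━━━━━━━━━━━━━┛   ┃   
             ┃Data processing monitors configur┃   
             ┃The system optimizes database rec┃   
             ┃The process handles log entries r┃   
             ┃                                 ┃   
             ┗━━━━━━━━━━━━━━━━━━━━━━━━━━━━━━━━━┛   
                                                   
                                                   
                                                   
                                                   


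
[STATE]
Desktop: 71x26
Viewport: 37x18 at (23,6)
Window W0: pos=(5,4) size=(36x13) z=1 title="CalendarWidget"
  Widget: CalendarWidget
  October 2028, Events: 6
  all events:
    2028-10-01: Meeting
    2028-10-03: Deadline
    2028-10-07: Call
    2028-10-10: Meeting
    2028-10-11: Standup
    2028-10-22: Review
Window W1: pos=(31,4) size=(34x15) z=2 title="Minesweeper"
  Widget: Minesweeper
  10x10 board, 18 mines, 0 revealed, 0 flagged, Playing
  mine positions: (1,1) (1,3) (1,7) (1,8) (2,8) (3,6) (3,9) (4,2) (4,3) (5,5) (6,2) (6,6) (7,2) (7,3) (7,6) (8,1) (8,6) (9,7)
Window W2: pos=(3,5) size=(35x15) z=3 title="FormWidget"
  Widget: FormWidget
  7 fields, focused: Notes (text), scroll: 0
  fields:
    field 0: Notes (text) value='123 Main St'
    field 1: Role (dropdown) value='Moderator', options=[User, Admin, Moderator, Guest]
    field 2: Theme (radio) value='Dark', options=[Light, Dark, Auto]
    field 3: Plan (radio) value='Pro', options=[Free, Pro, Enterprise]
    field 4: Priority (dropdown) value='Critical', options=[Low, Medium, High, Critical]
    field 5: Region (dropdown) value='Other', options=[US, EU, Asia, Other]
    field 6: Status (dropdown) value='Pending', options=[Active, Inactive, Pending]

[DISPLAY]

              ┃──────────────────────
──────────────┨■■■■                  
Main St      ]┃■■■■                  
rator       ▼]┃■■■■                  
ight  (●) Dark┃■■■■                  
ree  (●) Pro  ┃■■■■                  
ical        ▼]┃■■■■                  
r           ▼]┃■■■■                  
ing         ▼]┃■■■■                  
              ┃■■■■                  
              ┃■■■■                  
              ┃                      
              ┃━━━━━━━━━━━━━━━━━━━━━━
━━━━━━━━━━━━━━┛                      
                                     
                                     
                                     
                                     


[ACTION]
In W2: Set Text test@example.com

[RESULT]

              ┃──────────────────────
──────────────┨■■■■                  
@example.com ]┃■■■■                  
rator       ▼]┃■■■■                  
ight  (●) Dark┃■■■■                  
ree  (●) Pro  ┃■■■■                  
ical        ▼]┃■■■■                  
r           ▼]┃■■■■                  
ing         ▼]┃■■■■                  
              ┃■■■■                  
              ┃■■■■                  
              ┃                      
              ┃━━━━━━━━━━━━━━━━━━━━━━
━━━━━━━━━━━━━━┛                      
                                     
                                     
                                     
                                     


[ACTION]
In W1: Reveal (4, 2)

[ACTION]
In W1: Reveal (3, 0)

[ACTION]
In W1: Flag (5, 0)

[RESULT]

              ┃──────────────────────
──────────────┨■■■■                  
@example.com ]┃■✹✹■                  
rator       ▼]┃■■✹■                  
ight  (●) Dark┃✹■■✹                  
ree  (●) Pro  ┃■■■■                  
ical        ▼]┃■■■■                  
r           ▼]┃✹■■■                  
ing         ▼]┃✹■■■                  
              ┃✹■■■                  
              ┃■✹■■                  
              ┃                      
              ┃━━━━━━━━━━━━━━━━━━━━━━
━━━━━━━━━━━━━━┛                      
                                     
                                     
                                     
                                     


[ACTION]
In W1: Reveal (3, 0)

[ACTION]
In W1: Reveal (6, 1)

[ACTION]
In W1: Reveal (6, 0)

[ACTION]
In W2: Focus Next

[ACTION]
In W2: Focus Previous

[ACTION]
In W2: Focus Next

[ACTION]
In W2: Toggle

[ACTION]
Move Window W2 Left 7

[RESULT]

           ┃─────────────────────────
───────────┨■■■■■■■                  
ample.com ]┃✹■■■✹✹■                  
or       ▼]┃■■■■■✹■                  
t  (●) Dark┃■■■✹■■✹                  
  (●) Pro  ┃✹■■■■■■                  
l        ▼]┃■■✹■■■■                  
         ▼]┃■■■✹■■■                  
         ▼]┃✹■■✹■■■                  
           ┃■■■✹■■■                  
           ┃■■■■✹■■                  
           ┃                         
           ┃━━━━━━━━━━━━━━━━━━━━━━━━━
━━━━━━━━━━━┛                         
                                     
                                     
                                     
                                     
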